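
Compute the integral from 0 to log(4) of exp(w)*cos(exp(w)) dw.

Let u = exp(w), so du = exp(w) dw. When w = 0, u = 1; when w = log(4), u = 4.
The integral becomes ∫ cos(u) du from 1 to 4, with antiderivative sin(u).
Back in w: F(w) = sin(exp(w)).
Then F(log(4)) - F(0) = (sin(4)) - (sin(1)) = -sin(1) + sin(4).

-sin(1) + sin(4)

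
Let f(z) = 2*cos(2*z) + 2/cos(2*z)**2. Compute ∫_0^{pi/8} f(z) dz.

An antiderivative is F(z) = sin(2*z) + tan(2*z).
Then F(pi/8) - F(0) = (sqrt(2)/2 + 1) - (0) = sqrt(2)/2 + 1.

sqrt(2)/2 + 1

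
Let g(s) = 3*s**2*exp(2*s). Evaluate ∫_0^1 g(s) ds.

-3/4 + 3*exp(2)/4

Integrate by parts twice (u = s^2, dv = 3*exp(2*s) ds).
An antiderivative is F(s) = (6*s**2 - 6*s + 3)*exp(2*s)/4.
Then F(1) - F(0) = (3*exp(2)/4) - (3/4) = -3/4 + 3*exp(2)/4.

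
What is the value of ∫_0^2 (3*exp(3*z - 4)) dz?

-(1 - exp(6))*exp(-4)

Let u = 3*z - 4, so du = 3 dz. When z = 0, u = -4; when z = 2, u = 2.
The integral becomes ∫ exp(u) du from -4 to 2, with antiderivative exp(u).
Back in z: F(z) = exp(3*z - 4).
Then F(2) - F(0) = (exp(2)) - (exp(-4)) = -(1 - exp(6))*exp(-4).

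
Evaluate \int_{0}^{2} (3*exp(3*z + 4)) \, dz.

-exp(4) + exp(10)

Let u = 3*z + 4, so du = 3 dz. When z = 0, u = 4; when z = 2, u = 10.
The integral becomes ∫ exp(u) du from 4 to 10, with antiderivative exp(u).
Back in z: F(z) = exp(3*z + 4).
Then F(2) - F(0) = (exp(10)) - (exp(4)) = -exp(4) + exp(10).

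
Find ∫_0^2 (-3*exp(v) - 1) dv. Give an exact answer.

1 - 3*exp(2)

An antiderivative is F(v) = -v - 3*exp(v).
Then F(2) - F(0) = (-3*exp(2) - 2) - (-3) = 1 - 3*exp(2).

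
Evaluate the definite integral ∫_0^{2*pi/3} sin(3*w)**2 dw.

Use the identity sin^2(3*w) = (1 - cos(6*w))/2.
An antiderivative is F(w) = w/2 - sin(6*w)/12.
Then F(2*pi/3) - F(0) = (pi/3) - (0) = pi/3.

pi/3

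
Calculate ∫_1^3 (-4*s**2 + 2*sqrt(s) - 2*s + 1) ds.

By the power rule, an antiderivative is F(s) = 4*s**(3/2)/3 - 4*s**3/3 - s**2 + s.
Then F(3) - F(1) = (-42 + 4*sqrt(3)) - (0) = -42 + 4*sqrt(3).

-42 + 4*sqrt(3)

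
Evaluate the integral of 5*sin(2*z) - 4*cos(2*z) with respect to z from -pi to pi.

An antiderivative is F(z) = -2*sin(2*z) - 5*cos(2*z)/2.
Then F(pi) - F(-pi) = (-5/2) - (-5/2) = 0.

0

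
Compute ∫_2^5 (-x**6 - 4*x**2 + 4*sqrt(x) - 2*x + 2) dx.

By the power rule, an antiderivative is F(x) = -x**7/7 + 8*x**(3/2)/3 - 4*x**3/3 - x**2 + 2*x.
Then F(5) - F(2) = (-238190/21 + 40*sqrt(5)/3) - (-608/21 + 16*sqrt(2)/3) = -79194/7 - 16*sqrt(2)/3 + 40*sqrt(5)/3.

-79194/7 - 16*sqrt(2)/3 + 40*sqrt(5)/3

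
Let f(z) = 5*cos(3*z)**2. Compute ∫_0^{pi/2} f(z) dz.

5*pi/4

Use the identity cos^2(3*z) = (1 + cos(6*z))/2.
An antiderivative is F(z) = 5*z/2 + 5*sin(6*z)/12.
Then F(pi/2) - F(0) = (5*pi/4) - (0) = 5*pi/4.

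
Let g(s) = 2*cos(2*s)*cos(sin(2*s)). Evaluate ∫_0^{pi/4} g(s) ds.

Let u = sin(2*s), so du = 2*cos(2*s) ds. When s = 0, u = 0; when s = pi/4, u = 1.
The integral becomes ∫ cos(u) du from 0 to 1, with antiderivative sin(u).
Back in s: F(s) = sin(sin(2*s)).
Then F(pi/4) - F(0) = (sin(1)) - (0) = sin(1).

sin(1)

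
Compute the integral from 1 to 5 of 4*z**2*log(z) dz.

-496/9 + 500*log(5)/3

Integrate by parts once (u = ln z, dv = 4*z**2 dz).
An antiderivative is F(z) = 4*z**3*(3*log(z) - 1)/9.
Then F(5) - F(1) = (-500/9 + 500*log(5)/3) - (-4/9) = -496/9 + 500*log(5)/3.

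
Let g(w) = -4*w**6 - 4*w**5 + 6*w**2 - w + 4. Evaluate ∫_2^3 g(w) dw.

-66377/42

By the power rule, an antiderivative is F(w) = -4*w**7/7 - 2*w**6/3 + 2*w**3 - w**2/2 + 4*w.
Then F(3) - F(2) = (-23439/14) - (-1970/21) = -66377/42.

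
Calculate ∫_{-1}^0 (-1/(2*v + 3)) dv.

An antiderivative is F(v) = -log(2*v + 3)/2.
Then F(0) - F(-1) = (-log(3)/2) - (0) = -log(3)/2.

-log(3)/2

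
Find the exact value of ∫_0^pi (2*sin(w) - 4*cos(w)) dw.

An antiderivative is F(w) = -4*sin(w) - 2*cos(w).
Then F(pi) - F(0) = (2) - (-2) = 4.

4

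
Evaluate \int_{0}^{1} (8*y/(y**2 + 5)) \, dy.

Let u = y**2 + 5, so du = 2*y dy. When y = 0, u = 5; when y = 1, u = 6.
The integral becomes 4·∫ 1/u du from 5 to 6, with antiderivative 4*log(u).
Back in y: F(y) = 4*log(y**2 + 5).
Then F(1) - F(0) = (4*log(2) + 4*log(3)) - (4*log(5)) = -4*log(5) + 4*log(2) + 4*log(3).

-4*log(5) + 4*log(2) + 4*log(3)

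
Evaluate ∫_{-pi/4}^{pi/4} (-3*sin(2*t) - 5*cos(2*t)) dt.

-5

An antiderivative is F(t) = -5*sin(2*t)/2 + 3*cos(2*t)/2.
Then F(pi/4) - F(-pi/4) = (-5/2) - (5/2) = -5.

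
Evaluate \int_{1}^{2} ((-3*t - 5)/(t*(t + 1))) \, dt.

-7*log(2) + 2*log(3)

Factor the denominator: t**2 + t = (t + 1)t.
Partial fractions: (-3*t - 5)/(t*(t + 1)) = 2/(t + 1) - 5/t.
An antiderivative is F(t) = -5*log(t) + 2*log(t + 1).
Then F(2) - F(1) = (log(9/32)) - (log(4)) = -7*log(2) + 2*log(3).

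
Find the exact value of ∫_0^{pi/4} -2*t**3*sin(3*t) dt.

Integrate by parts 3 times (u = t^3, dv = -2*sin(3*t) dt).
An antiderivative is F(t) = 2*t**3*cos(3*t)/3 - 2*t**2*sin(3*t)/3 - 4*t*cos(3*t)/9 + 4*sin(3*t)/27.
Then F(pi/4) - F(0) = (sqrt(2)*(-36*pi**2 - 9*pi**3 + 128 + 96*pi)/1728) - (0) = sqrt(2)*(-36*pi**2 - 9*pi**3 + 128 + 96*pi)/1728.

sqrt(2)*(-36*pi**2 - 9*pi**3 + 128 + 96*pi)/1728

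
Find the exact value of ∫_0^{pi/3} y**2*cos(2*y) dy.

-pi/12 - sqrt(3)/8 + sqrt(3)*pi**2/36

Integrate by parts twice (u = y^2, dv = cos(2*y) dy).
An antiderivative is F(y) = y**2*sin(2*y)/2 + y*cos(2*y)/2 - sin(2*y)/4.
Then F(pi/3) - F(0) = (-pi/12 - sqrt(3)/8 + sqrt(3)*pi**2/36) - (0) = -pi/12 - sqrt(3)/8 + sqrt(3)*pi**2/36.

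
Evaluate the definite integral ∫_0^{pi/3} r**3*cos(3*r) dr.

Integrate by parts 3 times (u = r^3, dv = cos(3*r) dr).
An antiderivative is F(r) = r**3*sin(3*r)/3 + r**2*cos(3*r)/3 - 2*r*sin(3*r)/9 - 2*cos(3*r)/27.
Then F(pi/3) - F(0) = (2/27 - pi**2/27) - (-2/27) = 4/27 - pi**2/27.

4/27 - pi**2/27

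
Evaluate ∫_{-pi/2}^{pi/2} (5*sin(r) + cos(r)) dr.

An antiderivative is F(r) = sin(r) - 5*cos(r).
Then F(pi/2) - F(-pi/2) = (1) - (-1) = 2.

2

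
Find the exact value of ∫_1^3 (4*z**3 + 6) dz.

92

By the power rule, an antiderivative is F(z) = z**4 + 6*z.
Then F(3) - F(1) = (99) - (7) = 92.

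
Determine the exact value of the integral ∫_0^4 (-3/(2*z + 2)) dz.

An antiderivative is F(z) = -3*log(2*z + 2)/2.
Then F(4) - F(0) = (-3*log(10)/2) - (-3*log(2)/2) = -3*log(5)/2.

-3*log(5)/2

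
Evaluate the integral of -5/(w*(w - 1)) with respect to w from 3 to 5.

Factor the denominator: w**2 - w = w(w - 1).
Partial fractions: -5/(w*(w - 1)) = 5/w - 5/(w - 1).
An antiderivative is F(w) = 5*log(w) - 5*log(w - 1).
Then F(5) - F(3) = (-10*log(2) + 5*log(5)) - (-5*log(2) + 5*log(3)) = -5*log(3) - 5*log(2) + 5*log(5).

-5*log(3) - 5*log(2) + 5*log(5)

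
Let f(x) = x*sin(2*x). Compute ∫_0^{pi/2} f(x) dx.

Integrate by parts once (u = x, dv = sin(2*x) dx).
An antiderivative is F(x) = -x*cos(2*x)/2 + sin(2*x)/4.
Then F(pi/2) - F(0) = (pi/4) - (0) = pi/4.

pi/4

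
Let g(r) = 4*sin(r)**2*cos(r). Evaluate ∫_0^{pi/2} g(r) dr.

Let u = sin(r), so du = cos(r) dr. When r = 0, u = 0; when r = pi/2, u = 1.
The integral becomes 4·∫ u**2 du from 0 to 1, with antiderivative 4*u**3/3.
Back in r: F(r) = 4*sin(r)**3/3.
Then F(pi/2) - F(0) = (4/3) - (0) = 4/3.

4/3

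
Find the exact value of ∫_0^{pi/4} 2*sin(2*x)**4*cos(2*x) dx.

Let u = sin(2*x), so du = 2*cos(2*x) dx. When x = 0, u = 0; when x = pi/4, u = 1.
The integral becomes ∫ u**4 du from 0 to 1, with antiderivative u**5/5.
Back in x: F(x) = sin(2*x)**5/5.
Then F(pi/4) - F(0) = (1/5) - (0) = 1/5.

1/5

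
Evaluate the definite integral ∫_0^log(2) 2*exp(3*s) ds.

Let u = exp(s), so du = exp(s) ds. When s = 0, u = 1; when s = log(2), u = 2.
The integral becomes 2·∫ u**2 du from 1 to 2, with antiderivative 2*u**3/3.
Back in s: F(s) = 2*exp(3*s)/3.
Then F(log(2)) - F(0) = (16/3) - (2/3) = 14/3.

14/3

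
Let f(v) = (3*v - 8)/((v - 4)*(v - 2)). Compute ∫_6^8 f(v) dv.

log(6)

Factor the denominator: v**2 - 6*v + 8 = (v - 2)(v - 4).
Partial fractions: (3*v - 8)/((v - 4)*(v - 2)) = 1/(v - 2) + 2/(v - 4).
An antiderivative is F(v) = 2*log(v - 4) + log(v - 2).
Then F(8) - F(6) = (log(96)) - (log(16)) = log(6).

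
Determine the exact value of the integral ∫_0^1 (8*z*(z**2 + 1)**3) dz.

15

Let u = z**2 + 1, so du = 2*z dz. When z = 0, u = 1; when z = 1, u = 2.
The integral becomes 4·∫ u**3 du from 1 to 2, with antiderivative u**4.
Back in z: F(z) = (z**2 + 1)**4.
Then F(1) - F(0) = (16) - (1) = 15.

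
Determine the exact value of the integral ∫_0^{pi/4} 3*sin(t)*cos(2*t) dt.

Use the identity sin(t)cos(2*t) = [sin(3*t) + sin(-t)]/2.
An antiderivative is F(t) = 3*cos(t)/2 - cos(3*t)/2.
Then F(pi/4) - F(0) = (sqrt(2)) - (1) = -1 + sqrt(2).

-1 + sqrt(2)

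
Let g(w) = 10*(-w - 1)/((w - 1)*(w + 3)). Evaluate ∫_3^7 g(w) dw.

Factor the denominator: w**2 + 2*w - 3 = (w + 3)(w - 1).
Partial fractions: 10*(-w - 1)/((w - 1)*(w + 3)) = -5/(w + 3) - 5/(w - 1).
An antiderivative is F(w) = -5*log(w - 1) - 5*log(w + 3).
Then F(7) - F(3) = (-5*log(5) - 10*log(2) - 5*log(3)) - (-10*log(2) - 5*log(3)) = -5*log(5).

-5*log(5)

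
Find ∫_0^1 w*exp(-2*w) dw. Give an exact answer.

(-3 + exp(2))*exp(-2)/4

Integrate by parts once (u = w, dv = exp(-2*w) dw).
An antiderivative is F(w) = (-2*w - 1)*exp(-2*w)/4.
Then F(1) - F(0) = (-3*exp(-2)/4) - (-1/4) = (-3 + exp(2))*exp(-2)/4.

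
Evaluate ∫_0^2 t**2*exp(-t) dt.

2 - 10*exp(-2)

Integrate by parts twice (u = t^2, dv = exp(-t) dt).
An antiderivative is F(t) = (-t**2 - 2*t - 2)*exp(-t).
Then F(2) - F(0) = (-10*exp(-2)) - (-2) = 2 - 10*exp(-2).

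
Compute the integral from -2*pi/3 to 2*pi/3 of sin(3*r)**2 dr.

Use the identity sin^2(3*r) = (1 - cos(6*r))/2.
An antiderivative is F(r) = r/2 - sin(6*r)/12.
Then F(2*pi/3) - F(-2*pi/3) = (pi/3) - (-pi/3) = 2*pi/3.

2*pi/3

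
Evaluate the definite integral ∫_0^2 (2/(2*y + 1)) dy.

Let u = 2*y + 1, so du = 2 dy. When y = 0, u = 1; when y = 2, u = 5.
The integral becomes ∫ 1/u du from 1 to 5, with antiderivative log(u).
Back in y: F(y) = log(2*y + 1).
Then F(2) - F(0) = (log(5)) - (0) = log(5).

log(5)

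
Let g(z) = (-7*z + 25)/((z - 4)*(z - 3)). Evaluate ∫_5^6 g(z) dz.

Factor the denominator: z**2 - 7*z + 12 = (z - 3)(z - 4).
Partial fractions: (-7*z + 25)/((z - 4)*(z - 3)) = -4/(z - 3) - 3/(z - 4).
An antiderivative is F(z) = -3*log(z - 4) - 4*log(z - 3).
Then F(6) - F(5) = (-4*log(3) - 3*log(2)) - (-log(16)) = log(2/81).

log(2/81)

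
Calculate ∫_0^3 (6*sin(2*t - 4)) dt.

3*cos(4) - 3*cos(2)

Let u = 2*t - 4, so du = 2 dt. When t = 0, u = -4; when t = 3, u = 2.
The integral becomes 3·∫ sin(u) du from -4 to 2, with antiderivative -3*cos(u).
Back in t: F(t) = -3*cos(2*t - 4).
Then F(3) - F(0) = (-3*cos(2)) - (-3*cos(4)) = 3*cos(4) - 3*cos(2).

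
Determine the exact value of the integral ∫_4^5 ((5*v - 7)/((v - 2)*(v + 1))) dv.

-4*log(5) + 3*log(2) + 5*log(3)

Factor the denominator: v**2 - v - 2 = (v + 1)(v - 2).
Partial fractions: (5*v - 7)/((v - 2)*(v + 1)) = 4/(v + 1) + 1/(v - 2).
An antiderivative is F(v) = log(v - 2) + 4*log(v + 1).
Then F(5) - F(4) = (4*log(2) + 5*log(3)) - (log(2) + 4*log(5)) = -4*log(5) + 3*log(2) + 5*log(3).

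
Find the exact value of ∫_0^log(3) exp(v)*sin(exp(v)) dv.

cos(1) - cos(3)

Let u = exp(v), so du = exp(v) dv. When v = 0, u = 1; when v = log(3), u = 3.
The integral becomes ∫ sin(u) du from 1 to 3, with antiderivative -cos(u).
Back in v: F(v) = -cos(exp(v)).
Then F(log(3)) - F(0) = (-cos(3)) - (-cos(1)) = cos(1) - cos(3).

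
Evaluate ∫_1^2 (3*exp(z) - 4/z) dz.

-3*exp(1) - log(16) + 3*exp(2)

An antiderivative is F(z) = 3*exp(z) - 4*log(z).
Then F(2) - F(1) = (-log(16) + 3*exp(2)) - (3*exp(1)) = -3*exp(1) - log(16) + 3*exp(2).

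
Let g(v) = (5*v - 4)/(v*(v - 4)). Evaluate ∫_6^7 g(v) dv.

-5*log(2) + log(7) + 3*log(3)

Factor the denominator: v**2 - 4*v = v(v - 4).
Partial fractions: (5*v - 4)/(v*(v - 4)) = 1/v + 4/(v - 4).
An antiderivative is F(v) = log(v) + 4*log(v - 4).
Then F(7) - F(6) = (log(7) + 4*log(3)) - (log(96)) = -5*log(2) + log(7) + 3*log(3).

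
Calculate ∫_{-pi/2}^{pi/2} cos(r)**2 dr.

pi/2

Use the identity cos^2(r) = (1 + cos(2*r))/2.
An antiderivative is F(r) = r/2 + sin(2*r)/4.
Then F(pi/2) - F(-pi/2) = (pi/4) - (-pi/4) = pi/2.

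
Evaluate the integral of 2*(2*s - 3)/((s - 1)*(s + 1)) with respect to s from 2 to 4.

Factor the denominator: s**2 - 1 = (s + 1)(s - 1).
Partial fractions: 2*(2*s - 3)/((s - 1)*(s + 1)) = 5/(s + 1) - 1/(s - 1).
An antiderivative is F(s) = -log(s - 1) + 5*log(s + 1).
Then F(4) - F(2) = (-log(3) + 5*log(5)) - (5*log(3)) = -6*log(3) + 5*log(5).

-6*log(3) + 5*log(5)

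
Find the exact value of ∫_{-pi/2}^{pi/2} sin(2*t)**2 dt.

Use the identity sin^2(2*t) = (1 - cos(4*t))/2.
An antiderivative is F(t) = t/2 - sin(4*t)/8.
Then F(pi/2) - F(-pi/2) = (pi/4) - (-pi/4) = pi/2.

pi/2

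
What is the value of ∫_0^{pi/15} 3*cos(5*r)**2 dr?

3*sqrt(3)/40 + pi/10

Use the identity cos^2(5*r) = (1 + cos(10*r))/2.
An antiderivative is F(r) = 3*r/2 + 3*sin(10*r)/20.
Then F(pi/15) - F(0) = (3*sqrt(3)/40 + pi/10) - (0) = 3*sqrt(3)/40 + pi/10.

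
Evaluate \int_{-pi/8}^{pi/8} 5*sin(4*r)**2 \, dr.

Use the identity sin^2(4*r) = (1 - cos(8*r))/2.
An antiderivative is F(r) = 5*r/2 - 5*sin(8*r)/16.
Then F(pi/8) - F(-pi/8) = (5*pi/16) - (-5*pi/16) = 5*pi/8.

5*pi/8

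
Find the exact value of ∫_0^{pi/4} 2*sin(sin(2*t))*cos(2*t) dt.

1 - cos(1)

Let u = sin(2*t), so du = 2*cos(2*t) dt. When t = 0, u = 0; when t = pi/4, u = 1.
The integral becomes ∫ sin(u) du from 0 to 1, with antiderivative -cos(u).
Back in t: F(t) = -cos(sin(2*t)).
Then F(pi/4) - F(0) = (-cos(1)) - (-1) = 1 - cos(1).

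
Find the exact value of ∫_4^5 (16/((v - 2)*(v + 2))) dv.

-4*log(7) + 8*log(3)

Factor the denominator: v**2 - 4 = (v + 2)(v - 2).
Partial fractions: 16/((v - 2)*(v + 2)) = -4/(v + 2) + 4/(v - 2).
An antiderivative is F(v) = 4*log(v - 2) - 4*log(v + 2).
Then F(5) - F(4) = (-4*log(7) + 4*log(3)) - (-log(81)) = -4*log(7) + 8*log(3).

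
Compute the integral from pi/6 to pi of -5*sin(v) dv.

An antiderivative is F(v) = 5*cos(v).
Then F(pi) - F(pi/6) = (-5) - (5*sqrt(3)/2) = -5 - 5*sqrt(3)/2.

-5 - 5*sqrt(3)/2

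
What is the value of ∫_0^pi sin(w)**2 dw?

Use the identity sin^2(w) = (1 - cos(2*w))/2.
An antiderivative is F(w) = w/2 - sin(2*w)/4.
Then F(pi) - F(0) = (pi/2) - (0) = pi/2.

pi/2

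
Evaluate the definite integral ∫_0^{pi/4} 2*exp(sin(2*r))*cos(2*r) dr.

Let u = sin(2*r), so du = 2*cos(2*r) dr. When r = 0, u = 0; when r = pi/4, u = 1.
The integral becomes ∫ exp(u) du from 0 to 1, with antiderivative exp(u).
Back in r: F(r) = exp(sin(2*r)).
Then F(pi/4) - F(0) = (E) - (1) = -1 + E.

-1 + E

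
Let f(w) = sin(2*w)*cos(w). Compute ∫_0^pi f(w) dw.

4/3

Use the identity sin(2*w)cos(w) = [sin(3*w) + sin(w)]/2.
An antiderivative is F(w) = -cos(w)/2 - cos(3*w)/6.
Then F(pi) - F(0) = (2/3) - (-2/3) = 4/3.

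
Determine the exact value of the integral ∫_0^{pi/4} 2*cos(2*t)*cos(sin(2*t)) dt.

Let u = sin(2*t), so du = 2*cos(2*t) dt. When t = 0, u = 0; when t = pi/4, u = 1.
The integral becomes ∫ cos(u) du from 0 to 1, with antiderivative sin(u).
Back in t: F(t) = sin(sin(2*t)).
Then F(pi/4) - F(0) = (sin(1)) - (0) = sin(1).

sin(1)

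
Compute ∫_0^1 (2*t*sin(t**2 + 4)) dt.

Let u = t**2 + 4, so du = 2*t dt. When t = 0, u = 4; when t = 1, u = 5.
The integral becomes ∫ sin(u) du from 4 to 5, with antiderivative -cos(u).
Back in t: F(t) = -cos(t**2 + 4).
Then F(1) - F(0) = (-cos(5)) - (-cos(4)) = cos(4) - cos(5).

cos(4) - cos(5)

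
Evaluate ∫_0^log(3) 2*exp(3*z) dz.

Let u = exp(z), so du = exp(z) dz. When z = 0, u = 1; when z = log(3), u = 3.
The integral becomes 2·∫ u**2 du from 1 to 3, with antiderivative 2*u**3/3.
Back in z: F(z) = 2*exp(3*z)/3.
Then F(log(3)) - F(0) = (18) - (2/3) = 52/3.

52/3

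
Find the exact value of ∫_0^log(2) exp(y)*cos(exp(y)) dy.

Let u = exp(y), so du = exp(y) dy. When y = 0, u = 1; when y = log(2), u = 2.
The integral becomes ∫ cos(u) du from 1 to 2, with antiderivative sin(u).
Back in y: F(y) = sin(exp(y)).
Then F(log(2)) - F(0) = (sin(2)) - (sin(1)) = -sin(1) + sin(2).

-sin(1) + sin(2)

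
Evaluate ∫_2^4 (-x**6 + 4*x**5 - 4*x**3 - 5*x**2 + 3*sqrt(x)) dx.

By the power rule, an antiderivative is F(x) = -x**7/7 + 2*x**6/3 - x**4 + 2*x**(3/2) - 5*x**3/3.
Then F(4) - F(2) = (304/7) - (-104/21 + 4*sqrt(2)) = 1016/21 - 4*sqrt(2).

1016/21 - 4*sqrt(2)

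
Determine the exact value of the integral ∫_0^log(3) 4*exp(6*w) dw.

1456/3

Let u = exp(w), so du = exp(w) dw. When w = 0, u = 1; when w = log(3), u = 3.
The integral becomes 4·∫ u**5 du from 1 to 3, with antiderivative 2*u**6/3.
Back in w: F(w) = 2*exp(6*w)/3.
Then F(log(3)) - F(0) = (486) - (2/3) = 1456/3.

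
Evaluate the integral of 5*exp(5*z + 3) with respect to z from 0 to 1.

-exp(3) + exp(8)

Let u = 5*z + 3, so du = 5 dz. When z = 0, u = 3; when z = 1, u = 8.
The integral becomes ∫ exp(u) du from 3 to 8, with antiderivative exp(u).
Back in z: F(z) = exp(5*z + 3).
Then F(1) - F(0) = (exp(8)) - (exp(3)) = -exp(3) + exp(8).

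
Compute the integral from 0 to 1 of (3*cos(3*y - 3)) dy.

sin(3)

Let u = 3*y - 3, so du = 3 dy. When y = 0, u = -3; when y = 1, u = 0.
The integral becomes ∫ cos(u) du from -3 to 0, with antiderivative sin(u).
Back in y: F(y) = sin(3*y - 3).
Then F(1) - F(0) = (0) - (-sin(3)) = sin(3).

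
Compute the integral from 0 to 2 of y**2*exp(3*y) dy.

Integrate by parts twice (u = y^2, dv = exp(3*y) dy).
An antiderivative is F(y) = (9*y**2 - 6*y + 2)*exp(3*y)/27.
Then F(2) - F(0) = (26*exp(6)/27) - (2/27) = -2/27 + 26*exp(6)/27.

-2/27 + 26*exp(6)/27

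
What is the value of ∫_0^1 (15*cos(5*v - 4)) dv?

3*sin(4) + 3*sin(1)

Let u = 5*v - 4, so du = 5 dv. When v = 0, u = -4; when v = 1, u = 1.
The integral becomes 3·∫ cos(u) du from -4 to 1, with antiderivative 3*sin(u).
Back in v: F(v) = 3*sin(5*v - 4).
Then F(1) - F(0) = (3*sin(1)) - (-3*sin(4)) = 3*sin(4) + 3*sin(1).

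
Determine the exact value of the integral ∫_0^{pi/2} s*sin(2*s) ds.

Integrate by parts once (u = s, dv = sin(2*s) ds).
An antiderivative is F(s) = -s*cos(2*s)/2 + sin(2*s)/4.
Then F(pi/2) - F(0) = (pi/4) - (0) = pi/4.

pi/4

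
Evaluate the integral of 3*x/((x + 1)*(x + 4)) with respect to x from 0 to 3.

-10*log(2) + 4*log(7)

Factor the denominator: x**2 + 5*x + 4 = (x + 4)(x + 1).
Partial fractions: 3*x/((x + 1)*(x + 4)) = 4/(x + 4) - 1/(x + 1).
An antiderivative is F(x) = -log(x + 1) + 4*log(x + 4).
Then F(3) - F(0) = (-2*log(2) + 4*log(7)) - (8*log(2)) = -10*log(2) + 4*log(7).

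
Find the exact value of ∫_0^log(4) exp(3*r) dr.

21

Let u = exp(r), so du = exp(r) dr. When r = 0, u = 1; when r = log(4), u = 4.
The integral becomes ∫ u**2 du from 1 to 4, with antiderivative u**3/3.
Back in r: F(r) = exp(3*r)/3.
Then F(log(4)) - F(0) = (64/3) - (1/3) = 21.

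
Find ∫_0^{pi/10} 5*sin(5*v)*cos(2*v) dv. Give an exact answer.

Use the identity sin(5*v)cos(2*v) = [sin(7*v) + sin(3*v)]/2.
An antiderivative is F(v) = -5*cos(3*v)/6 - 5*cos(7*v)/14.
Then F(pi/10) - F(0) = (-5*sqrt(10 - 2*sqrt(5))/42) - (-25/21) = 25/21 - 5*sqrt(10 - 2*sqrt(5))/42.

25/21 - 5*sqrt(10 - 2*sqrt(5))/42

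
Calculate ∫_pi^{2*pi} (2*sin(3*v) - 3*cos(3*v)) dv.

-4/3

An antiderivative is F(v) = -sin(3*v) - 2*cos(3*v)/3.
Then F(2*pi) - F(pi) = (-2/3) - (2/3) = -4/3.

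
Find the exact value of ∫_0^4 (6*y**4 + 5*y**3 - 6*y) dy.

By the power rule, an antiderivative is F(y) = 6*y**5/5 + 5*y**4/4 - 3*y**2.
Then F(4) - F(0) = (7504/5) - (0) = 7504/5.

7504/5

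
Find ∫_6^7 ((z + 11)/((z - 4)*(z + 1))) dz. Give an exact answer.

-9*log(2) + 3*log(3) + 2*log(7)

Factor the denominator: z**2 - 3*z - 4 = (z + 1)(z - 4).
Partial fractions: (z + 11)/((z - 4)*(z + 1)) = -2/(z + 1) + 3/(z - 4).
An antiderivative is F(z) = 3*log(z - 4) - 2*log(z + 1).
Then F(7) - F(6) = (log(27/64)) - (log(8/49)) = -9*log(2) + 3*log(3) + 2*log(7).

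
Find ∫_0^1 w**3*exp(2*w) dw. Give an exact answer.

Integrate by parts 3 times (u = w^3, dv = exp(2*w) dw).
An antiderivative is F(w) = (4*w**3 - 6*w**2 + 6*w - 3)*exp(2*w)/8.
Then F(1) - F(0) = (exp(2)/8) - (-3/8) = 3/8 + exp(2)/8.

3/8 + exp(2)/8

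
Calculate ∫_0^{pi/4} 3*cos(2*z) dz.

3/2

An antiderivative is F(z) = 3*sin(2*z)/2.
Then F(pi/4) - F(0) = (3/2) - (0) = 3/2.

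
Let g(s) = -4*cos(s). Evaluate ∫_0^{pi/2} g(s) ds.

-4

An antiderivative is F(s) = -4*sin(s).
Then F(pi/2) - F(0) = (-4) - (0) = -4.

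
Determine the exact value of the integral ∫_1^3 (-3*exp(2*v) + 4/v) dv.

An antiderivative is F(v) = -3*exp(2*v)/2 + 4*log(v).
Then F(3) - F(1) = (-3*exp(6)/2 + log(81)) - (-3*exp(2)/2) = -3*exp(6)/2 + log(81) + 3*exp(2)/2.

-3*exp(6)/2 + log(81) + 3*exp(2)/2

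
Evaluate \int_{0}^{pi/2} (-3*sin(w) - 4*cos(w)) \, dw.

-7

An antiderivative is F(w) = -4*sin(w) + 3*cos(w).
Then F(pi/2) - F(0) = (-4) - (3) = -7.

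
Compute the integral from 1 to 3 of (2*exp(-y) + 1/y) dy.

-2*exp(-3) + 2*exp(-1) + log(3)

An antiderivative is F(y) = log(y) - 2*exp(-y).
Then F(3) - F(1) = (-2*exp(-3) + log(3)) - (-2*exp(-1)) = -2*exp(-3) + 2*exp(-1) + log(3).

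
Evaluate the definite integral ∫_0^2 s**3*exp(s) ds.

Integrate by parts 3 times (u = s^3, dv = exp(s) ds).
An antiderivative is F(s) = (s**3 - 3*s**2 + 6*s - 6)*exp(s).
Then F(2) - F(0) = (2*exp(2)) - (-6) = 6 + 2*exp(2).

6 + 2*exp(2)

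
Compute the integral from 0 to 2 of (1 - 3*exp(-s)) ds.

-1 + 3*exp(-2)

An antiderivative is F(s) = s + 3*exp(-s).
Then F(2) - F(0) = (3*exp(-2) + 2) - (3) = -1 + 3*exp(-2).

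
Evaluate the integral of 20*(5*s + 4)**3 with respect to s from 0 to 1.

Let u = 5*s + 4, so du = 5 ds. When s = 0, u = 4; when s = 1, u = 9.
The integral becomes 4·∫ u**3 du from 4 to 9, with antiderivative u**4.
Back in s: F(s) = (5*s + 4)**4.
Then F(1) - F(0) = (6561) - (256) = 6305.

6305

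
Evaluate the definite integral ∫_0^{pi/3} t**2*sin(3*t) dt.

Integrate by parts twice (u = t^2, dv = sin(3*t) dt).
An antiderivative is F(t) = -t**2*cos(3*t)/3 + 2*t*sin(3*t)/9 + 2*cos(3*t)/27.
Then F(pi/3) - F(0) = (-2/27 + pi**2/27) - (2/27) = -4/27 + pi**2/27.

-4/27 + pi**2/27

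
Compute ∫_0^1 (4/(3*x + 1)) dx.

An antiderivative is F(x) = 4*log(3*x + 1)/3.
Then F(1) - F(0) = (8*log(2)/3) - (0) = 8*log(2)/3.

8*log(2)/3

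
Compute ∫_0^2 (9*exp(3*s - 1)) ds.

-(3 - 3*exp(6))*exp(-1)

Let u = 3*s - 1, so du = 3 ds. When s = 0, u = -1; when s = 2, u = 5.
The integral becomes 3·∫ exp(u) du from -1 to 5, with antiderivative 3*exp(u).
Back in s: F(s) = 3*exp(3*s - 1).
Then F(2) - F(0) = (3*exp(5)) - (3*exp(-1)) = -(3 - 3*exp(6))*exp(-1).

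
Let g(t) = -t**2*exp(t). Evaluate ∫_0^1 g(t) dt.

2 - E

Integrate by parts twice (u = t^2, dv = -exp(t) dt).
An antiderivative is F(t) = (-t**2 + 2*t - 2)*exp(t).
Then F(1) - F(0) = (-E) - (-2) = 2 - E.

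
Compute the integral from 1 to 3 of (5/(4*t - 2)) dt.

An antiderivative is F(t) = 5*log(4*t - 2)/4.
Then F(3) - F(1) = (5*log(10)/4) - (5*log(2)/4) = 5*log(5)/4.

5*log(5)/4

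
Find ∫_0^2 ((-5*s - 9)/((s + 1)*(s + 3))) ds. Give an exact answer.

-3*log(5) + log(3)

Factor the denominator: s**2 + 4*s + 3 = (s + 3)(s + 1).
Partial fractions: (-5*s - 9)/((s + 1)*(s + 3)) = -3/(s + 3) - 2/(s + 1).
An antiderivative is F(s) = -2*log(s + 1) - 3*log(s + 3).
Then F(2) - F(0) = (-3*log(5) - 2*log(3)) - (-log(27)) = -3*log(5) + log(3).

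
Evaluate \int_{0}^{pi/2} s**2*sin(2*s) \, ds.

Integrate by parts twice (u = s^2, dv = sin(2*s) ds).
An antiderivative is F(s) = -s**2*cos(2*s)/2 + s*sin(2*s)/2 + cos(2*s)/4.
Then F(pi/2) - F(0) = (-1/4 + pi**2/8) - (1/4) = -1/2 + pi**2/8.

-1/2 + pi**2/8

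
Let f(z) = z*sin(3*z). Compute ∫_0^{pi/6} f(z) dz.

Integrate by parts once (u = z, dv = sin(3*z) dz).
An antiderivative is F(z) = -z*cos(3*z)/3 + sin(3*z)/9.
Then F(pi/6) - F(0) = (1/9) - (0) = 1/9.

1/9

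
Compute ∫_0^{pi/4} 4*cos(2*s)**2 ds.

pi/2

Use the identity cos^2(2*s) = (1 + cos(4*s))/2.
An antiderivative is F(s) = 2*s + sin(4*s)/2.
Then F(pi/4) - F(0) = (pi/2) - (0) = pi/2.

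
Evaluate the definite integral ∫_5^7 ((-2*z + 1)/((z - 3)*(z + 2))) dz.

Factor the denominator: z**2 - z - 6 = (z + 2)(z - 3).
Partial fractions: (-2*z + 1)/((z - 3)*(z + 2)) = -1/(z + 2) - 1/(z - 3).
An antiderivative is F(z) = -log(z - 3) - log(z + 2).
Then F(7) - F(5) = (-log(36)) - (-log(14)) = log(7/18).

log(7/18)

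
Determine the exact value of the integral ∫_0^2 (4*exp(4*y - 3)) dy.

-(1 - exp(8))*exp(-3)

Let u = 4*y - 3, so du = 4 dy. When y = 0, u = -3; when y = 2, u = 5.
The integral becomes ∫ exp(u) du from -3 to 5, with antiderivative exp(u).
Back in y: F(y) = exp(4*y - 3).
Then F(2) - F(0) = (exp(5)) - (exp(-3)) = -(1 - exp(8))*exp(-3).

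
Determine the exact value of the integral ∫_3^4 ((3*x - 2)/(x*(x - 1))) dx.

Factor the denominator: x**2 - x = x(x - 1).
Partial fractions: (3*x - 2)/(x*(x - 1)) = 2/x + 1/(x - 1).
An antiderivative is F(x) = 2*log(x) + log(x - 1).
Then F(4) - F(3) = (log(48)) - (log(18)) = log(8/3).

log(8/3)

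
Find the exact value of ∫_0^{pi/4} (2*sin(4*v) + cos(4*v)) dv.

1

An antiderivative is F(v) = sin(4*v)/4 - cos(4*v)/2.
Then F(pi/4) - F(0) = (1/2) - (-1/2) = 1.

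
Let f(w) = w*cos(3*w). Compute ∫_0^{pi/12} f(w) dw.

-1/9 + sqrt(2)*pi/72 + sqrt(2)/18

Integrate by parts once (u = w, dv = cos(3*w) dw).
An antiderivative is F(w) = w*sin(3*w)/3 + cos(3*w)/9.
Then F(pi/12) - F(0) = (sqrt(2)*(pi + 4)/72) - (1/9) = -1/9 + sqrt(2)*pi/72 + sqrt(2)/18.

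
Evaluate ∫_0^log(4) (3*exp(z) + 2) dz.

An antiderivative is F(z) = 2*z + 3*exp(z).
Then F(log(4)) - F(0) = (4*log(2) + 12) - (3) = log(16) + 9.

log(16) + 9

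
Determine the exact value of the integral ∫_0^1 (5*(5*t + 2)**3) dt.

Let u = 5*t + 2, so du = 5 dt. When t = 0, u = 2; when t = 1, u = 7.
The integral becomes ∫ u**3 du from 2 to 7, with antiderivative u**4/4.
Back in t: F(t) = (5*t + 2)**4/4.
Then F(1) - F(0) = (2401/4) - (4) = 2385/4.

2385/4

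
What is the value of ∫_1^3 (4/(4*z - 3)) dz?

log(9)

An antiderivative is F(z) = log(4*z - 3).
Then F(3) - F(1) = (log(9)) - (0) = log(9).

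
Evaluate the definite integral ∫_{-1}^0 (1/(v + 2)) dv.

log(2)

An antiderivative is F(v) = log(v + 2).
Then F(0) - F(-1) = (log(2)) - (0) = log(2).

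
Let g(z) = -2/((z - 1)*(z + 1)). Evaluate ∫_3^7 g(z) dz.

log(2/3)

Factor the denominator: z**2 - 1 = (z + 1)(z - 1).
Partial fractions: -2/((z - 1)*(z + 1)) = 1/(z + 1) - 1/(z - 1).
An antiderivative is F(z) = -log(z - 1) + log(z + 1).
Then F(7) - F(3) = (log(4/3)) - (log(2)) = log(2/3).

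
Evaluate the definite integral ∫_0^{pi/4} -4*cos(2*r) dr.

An antiderivative is F(r) = -2*sin(2*r).
Then F(pi/4) - F(0) = (-2) - (0) = -2.

-2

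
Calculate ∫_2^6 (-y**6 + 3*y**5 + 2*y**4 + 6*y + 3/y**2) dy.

-471869/35

By the power rule, an antiderivative is F(y) = -y**7/7 + y**6/2 + 2*y**5/5 + 3*y**2 - 3/y.
Then F(6) - F(2) = (-941147/70) - (2591/70) = -471869/35.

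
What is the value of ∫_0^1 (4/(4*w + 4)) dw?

log(2)

Let u = 4*w + 4, so du = 4 dw. When w = 0, u = 4; when w = 1, u = 8.
The integral becomes ∫ 1/u du from 4 to 8, with antiderivative log(u).
Back in w: F(w) = log(4*w + 4).
Then F(1) - F(0) = (log(8)) - (log(4)) = log(2).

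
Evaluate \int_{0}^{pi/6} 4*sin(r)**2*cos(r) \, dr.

Let u = sin(r), so du = cos(r) dr. When r = 0, u = 0; when r = pi/6, u = 1/2.
The integral becomes 4·∫ u**2 du from 0 to 1/2, with antiderivative 4*u**3/3.
Back in r: F(r) = 4*sin(r)**3/3.
Then F(pi/6) - F(0) = (1/6) - (0) = 1/6.

1/6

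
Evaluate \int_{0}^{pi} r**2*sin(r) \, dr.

-4 + pi**2

Integrate by parts twice (u = r^2, dv = sin(r) dr).
An antiderivative is F(r) = -r**2*cos(r) + 2*r*sin(r) + 2*cos(r).
Then F(pi) - F(0) = (-2 + pi**2) - (2) = -4 + pi**2.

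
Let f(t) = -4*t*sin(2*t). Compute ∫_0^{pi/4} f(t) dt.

Integrate by parts once (u = t, dv = -4*sin(2*t) dt).
An antiderivative is F(t) = 2*t*cos(2*t) - sin(2*t).
Then F(pi/4) - F(0) = (-1) - (0) = -1.

-1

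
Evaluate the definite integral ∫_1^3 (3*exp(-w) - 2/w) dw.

-2*log(3) - 3*exp(-3) + 3*exp(-1)

An antiderivative is F(w) = -2*log(w) - 3*exp(-w).
Then F(3) - F(1) = (-2*log(3) - 3*exp(-3)) - (-3*exp(-1)) = -2*log(3) - 3*exp(-3) + 3*exp(-1).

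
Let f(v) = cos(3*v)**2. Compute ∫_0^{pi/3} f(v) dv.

Use the identity cos^2(3*v) = (1 + cos(6*v))/2.
An antiderivative is F(v) = v/2 + sin(6*v)/12.
Then F(pi/3) - F(0) = (pi/6) - (0) = pi/6.

pi/6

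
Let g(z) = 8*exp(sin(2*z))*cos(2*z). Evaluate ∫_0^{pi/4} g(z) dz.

Let u = sin(2*z), so du = 2*cos(2*z) dz. When z = 0, u = 0; when z = pi/4, u = 1.
The integral becomes 4·∫ exp(u) du from 0 to 1, with antiderivative 4*exp(u).
Back in z: F(z) = 4*exp(sin(2*z)).
Then F(pi/4) - F(0) = (4*E) - (4) = -4 + 4*E.

-4 + 4*E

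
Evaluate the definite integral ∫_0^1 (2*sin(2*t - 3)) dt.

cos(3) - cos(1)

Let u = 2*t - 3, so du = 2 dt. When t = 0, u = -3; when t = 1, u = -1.
The integral becomes ∫ sin(u) du from -3 to -1, with antiderivative -cos(u).
Back in t: F(t) = -cos(2*t - 3).
Then F(1) - F(0) = (-cos(1)) - (-cos(3)) = cos(3) - cos(1).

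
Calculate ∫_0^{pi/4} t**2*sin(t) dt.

-2 - sqrt(2)*pi**2/32 + sqrt(2)*pi/4 + sqrt(2)

Integrate by parts twice (u = t^2, dv = sin(t) dt).
An antiderivative is F(t) = -t**2*cos(t) + 2*t*sin(t) + 2*cos(t).
Then F(pi/4) - F(0) = (sqrt(2)*(-pi**2 + 8*pi + 32)/32) - (2) = -2 - sqrt(2)*pi**2/32 + sqrt(2)*pi/4 + sqrt(2).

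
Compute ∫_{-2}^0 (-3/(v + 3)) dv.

An antiderivative is F(v) = -3*log(v + 3).
Then F(0) - F(-2) = (-log(27)) - (0) = -log(27).

-log(27)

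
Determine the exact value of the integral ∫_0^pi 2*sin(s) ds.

An antiderivative is F(s) = -2*cos(s).
Then F(pi) - F(0) = (2) - (-2) = 4.

4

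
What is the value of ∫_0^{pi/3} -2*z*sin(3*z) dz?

-2*pi/9

Integrate by parts once (u = z, dv = -2*sin(3*z) dz).
An antiderivative is F(z) = 2*z*cos(3*z)/3 - 2*sin(3*z)/9.
Then F(pi/3) - F(0) = (-2*pi/9) - (0) = -2*pi/9.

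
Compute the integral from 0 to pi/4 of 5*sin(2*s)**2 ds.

5*pi/8

Use the identity sin^2(2*s) = (1 - cos(4*s))/2.
An antiderivative is F(s) = 5*s/2 - 5*sin(4*s)/8.
Then F(pi/4) - F(0) = (5*pi/8) - (0) = 5*pi/8.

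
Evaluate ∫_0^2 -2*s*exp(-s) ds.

-2 + 6*exp(-2)

Integrate by parts once (u = s, dv = -2*exp(-s) ds).
An antiderivative is F(s) = (2*s + 2)*exp(-s).
Then F(2) - F(0) = (6*exp(-2)) - (2) = -2 + 6*exp(-2).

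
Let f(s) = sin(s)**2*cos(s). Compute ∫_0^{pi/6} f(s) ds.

Let u = sin(s), so du = cos(s) ds. When s = 0, u = 0; when s = pi/6, u = 1/2.
The integral becomes ∫ u**2 du from 0 to 1/2, with antiderivative u**3/3.
Back in s: F(s) = sin(s)**3/3.
Then F(pi/6) - F(0) = (1/24) - (0) = 1/24.

1/24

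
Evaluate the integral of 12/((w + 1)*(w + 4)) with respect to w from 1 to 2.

-8*log(2) + 4*log(5)

Factor the denominator: w**2 + 5*w + 4 = (w + 4)(w + 1).
Partial fractions: 12/((w + 1)*(w + 4)) = -4/(w + 4) + 4/(w + 1).
An antiderivative is F(w) = 4*log(w + 1) - 4*log(w + 4).
Then F(2) - F(1) = (-log(16)) - (-4*log(5) + 4*log(2)) = -8*log(2) + 4*log(5).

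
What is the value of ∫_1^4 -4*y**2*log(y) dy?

Integrate by parts once (u = ln y, dv = -4*y**2 dy).
An antiderivative is F(y) = -4*y**3*(3*log(y) - 1)/9.
Then F(4) - F(1) = (256/9 - 512*log(2)/3) - (4/9) = 28 - 512*log(2)/3.

28 - 512*log(2)/3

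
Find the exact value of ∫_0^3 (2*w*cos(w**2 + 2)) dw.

sin(11) - sin(2)

Let u = w**2 + 2, so du = 2*w dw. When w = 0, u = 2; when w = 3, u = 11.
The integral becomes ∫ cos(u) du from 2 to 11, with antiderivative sin(u).
Back in w: F(w) = sin(w**2 + 2).
Then F(3) - F(0) = (sin(11)) - (sin(2)) = sin(11) - sin(2).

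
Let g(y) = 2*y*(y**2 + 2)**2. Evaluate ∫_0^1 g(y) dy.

19/3

Let u = y**2 + 2, so du = 2*y dy. When y = 0, u = 2; when y = 1, u = 3.
The integral becomes ∫ u**2 du from 2 to 3, with antiderivative u**3/3.
Back in y: F(y) = (y**2 + 2)**3/3.
Then F(1) - F(0) = (9) - (8/3) = 19/3.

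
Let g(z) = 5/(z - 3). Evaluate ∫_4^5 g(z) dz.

log(32)

An antiderivative is F(z) = 5*log(z - 3).
Then F(5) - F(4) = (log(32)) - (0) = log(32).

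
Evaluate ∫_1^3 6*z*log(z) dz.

-12 + 27*log(3)

Integrate by parts once (u = ln z, dv = 6*z dz).
An antiderivative is F(z) = 3*z**2*(2*log(z) - 1)/2.
Then F(3) - F(1) = (-27/2 + 27*log(3)) - (-3/2) = -12 + 27*log(3).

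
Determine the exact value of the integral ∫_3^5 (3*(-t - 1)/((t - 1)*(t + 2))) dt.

log(5/28)

Factor the denominator: t**2 + t - 2 = (t + 2)(t - 1).
Partial fractions: 3*(-t - 1)/((t - 1)*(t + 2)) = -1/(t + 2) - 2/(t - 1).
An antiderivative is F(t) = -2*log(t - 1) - log(t + 2).
Then F(5) - F(3) = (-4*log(2) - log(7)) - (-log(20)) = log(5/28).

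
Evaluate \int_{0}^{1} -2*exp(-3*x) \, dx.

-2/3 + 2*exp(-3)/3

An antiderivative is F(x) = 2*exp(-3*x)/3.
Then F(1) - F(0) = (2*exp(-3)/3) - (2/3) = -2/3 + 2*exp(-3)/3.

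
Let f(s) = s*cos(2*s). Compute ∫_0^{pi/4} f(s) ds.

-1/4 + pi/8

Integrate by parts once (u = s, dv = cos(2*s) ds).
An antiderivative is F(s) = s*sin(2*s)/2 + cos(2*s)/4.
Then F(pi/4) - F(0) = (pi/8) - (1/4) = -1/4 + pi/8.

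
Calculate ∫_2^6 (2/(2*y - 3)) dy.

log(9)

An antiderivative is F(y) = log(2*y - 3).
Then F(6) - F(2) = (log(9)) - (0) = log(9).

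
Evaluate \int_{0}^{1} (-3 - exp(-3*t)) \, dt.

An antiderivative is F(t) = -3*t + exp(-3*t)/3.
Then F(1) - F(0) = (-3 + exp(-3)/3) - (1/3) = -10/3 + exp(-3)/3.

-10/3 + exp(-3)/3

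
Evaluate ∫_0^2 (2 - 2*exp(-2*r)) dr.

An antiderivative is F(r) = 2*r + exp(-2*r).
Then F(2) - F(0) = (exp(-4) + 4) - (1) = exp(-4) + 3.

exp(-4) + 3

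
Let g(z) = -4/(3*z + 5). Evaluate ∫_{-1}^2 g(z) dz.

An antiderivative is F(z) = -4*log(3*z + 5)/3.
Then F(2) - F(-1) = (-4*log(11)/3) - (-4*log(2)/3) = -4*log(11)/3 + 4*log(2)/3.

-4*log(11)/3 + 4*log(2)/3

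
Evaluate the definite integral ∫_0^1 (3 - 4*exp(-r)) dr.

An antiderivative is F(r) = 3*r + 4*exp(-r).
Then F(1) - F(0) = (4*exp(-1) + 3) - (4) = -1 + 4*exp(-1).

-1 + 4*exp(-1)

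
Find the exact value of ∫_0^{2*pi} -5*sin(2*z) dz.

0

An antiderivative is F(z) = 5*cos(2*z)/2.
Then F(2*pi) - F(0) = (5/2) - (5/2) = 0.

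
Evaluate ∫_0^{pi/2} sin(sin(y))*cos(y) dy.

Let u = sin(y), so du = cos(y) dy. When y = 0, u = 0; when y = pi/2, u = 1.
The integral becomes ∫ sin(u) du from 0 to 1, with antiderivative -cos(u).
Back in y: F(y) = -cos(sin(y)).
Then F(pi/2) - F(0) = (-cos(1)) - (-1) = 1 - cos(1).

1 - cos(1)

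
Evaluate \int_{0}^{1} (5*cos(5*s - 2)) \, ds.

sin(3) + sin(2)

Let u = 5*s - 2, so du = 5 ds. When s = 0, u = -2; when s = 1, u = 3.
The integral becomes ∫ cos(u) du from -2 to 3, with antiderivative sin(u).
Back in s: F(s) = sin(5*s - 2).
Then F(1) - F(0) = (sin(3)) - (-sin(2)) = sin(3) + sin(2).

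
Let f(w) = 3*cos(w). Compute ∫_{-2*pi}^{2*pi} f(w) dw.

0

An antiderivative is F(w) = 3*sin(w).
Then F(2*pi) - F(-2*pi) = (0) - (0) = 0.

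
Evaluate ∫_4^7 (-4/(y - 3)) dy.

-8*log(2)

An antiderivative is F(y) = -4*log(y - 3).
Then F(7) - F(4) = (-8*log(2)) - (0) = -8*log(2).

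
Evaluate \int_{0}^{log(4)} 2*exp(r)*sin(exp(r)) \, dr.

2*cos(1) - 2*cos(4)

Let u = exp(r), so du = exp(r) dr. When r = 0, u = 1; when r = log(4), u = 4.
The integral becomes 2·∫ sin(u) du from 1 to 4, with antiderivative -2*cos(u).
Back in r: F(r) = -2*cos(exp(r)).
Then F(log(4)) - F(0) = (-2*cos(4)) - (-2*cos(1)) = 2*cos(1) - 2*cos(4).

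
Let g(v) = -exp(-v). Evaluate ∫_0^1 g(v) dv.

-1 + exp(-1)

An antiderivative is F(v) = exp(-v).
Then F(1) - F(0) = (exp(-1)) - (1) = -1 + exp(-1).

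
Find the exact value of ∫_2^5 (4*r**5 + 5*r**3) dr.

44541/4

By the power rule, an antiderivative is F(r) = 2*r**6/3 + 5*r**4/4.
Then F(5) - F(2) = (134375/12) - (188/3) = 44541/4.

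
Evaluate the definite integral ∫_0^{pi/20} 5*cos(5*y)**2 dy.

Use the identity cos^2(5*y) = (1 + cos(10*y))/2.
An antiderivative is F(y) = 5*y/2 + sin(10*y)/4.
Then F(pi/20) - F(0) = (1/4 + pi/8) - (0) = 1/4 + pi/8.

1/4 + pi/8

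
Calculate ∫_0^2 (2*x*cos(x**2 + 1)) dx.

sin(5) - sin(1)

Let u = x**2 + 1, so du = 2*x dx. When x = 0, u = 1; when x = 2, u = 5.
The integral becomes ∫ cos(u) du from 1 to 5, with antiderivative sin(u).
Back in x: F(x) = sin(x**2 + 1).
Then F(2) - F(0) = (sin(5)) - (sin(1)) = sin(5) - sin(1).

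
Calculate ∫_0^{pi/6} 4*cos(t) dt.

An antiderivative is F(t) = 4*sin(t).
Then F(pi/6) - F(0) = (2) - (0) = 2.

2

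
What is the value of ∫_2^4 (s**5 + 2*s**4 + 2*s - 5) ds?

By the power rule, an antiderivative is F(s) = s**6/6 + 2*s**5/5 + s**2 - 5*s.
Then F(4) - F(2) = (16324/15) - (262/15) = 5354/5.

5354/5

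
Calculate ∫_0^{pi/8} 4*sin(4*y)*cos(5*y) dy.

Use the identity sin(4*y)cos(5*y) = [sin(9*y) + sin(-y)]/2.
An antiderivative is F(y) = 2*cos(y) - 2*cos(9*y)/9.
Then F(pi/8) - F(0) = (10*sqrt(sqrt(2) + 2)/9) - (16/9) = -16/9 + 10*sqrt(sqrt(2) + 2)/9.

-16/9 + 10*sqrt(sqrt(2) + 2)/9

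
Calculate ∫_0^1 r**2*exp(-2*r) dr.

(-5 + exp(2))*exp(-2)/4

Integrate by parts twice (u = r^2, dv = exp(-2*r) dr).
An antiderivative is F(r) = (-2*r**2 - 2*r - 1)*exp(-2*r)/4.
Then F(1) - F(0) = (-5*exp(-2)/4) - (-1/4) = (-5 + exp(2))*exp(-2)/4.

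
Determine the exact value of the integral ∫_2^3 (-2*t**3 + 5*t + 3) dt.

-17

By the power rule, an antiderivative is F(t) = -t**4/2 + 5*t**2/2 + 3*t.
Then F(3) - F(2) = (-9) - (8) = -17.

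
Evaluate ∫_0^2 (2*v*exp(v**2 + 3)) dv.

Let u = v**2 + 3, so du = 2*v dv. When v = 0, u = 3; when v = 2, u = 7.
The integral becomes ∫ exp(u) du from 3 to 7, with antiderivative exp(u).
Back in v: F(v) = exp(v**2 + 3).
Then F(2) - F(0) = (exp(7)) - (exp(3)) = -exp(3) + exp(7).

-exp(3) + exp(7)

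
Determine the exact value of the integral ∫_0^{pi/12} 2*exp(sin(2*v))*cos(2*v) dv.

-1 + exp(1/2)

Let u = sin(2*v), so du = 2*cos(2*v) dv. When v = 0, u = 0; when v = pi/12, u = 1/2.
The integral becomes ∫ exp(u) du from 0 to 1/2, with antiderivative exp(u).
Back in v: F(v) = exp(sin(2*v)).
Then F(pi/12) - F(0) = (exp(1/2)) - (1) = -1 + exp(1/2).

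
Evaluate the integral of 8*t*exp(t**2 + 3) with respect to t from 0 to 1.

Let u = t**2 + 3, so du = 2*t dt. When t = 0, u = 3; when t = 1, u = 4.
The integral becomes 4·∫ exp(u) du from 3 to 4, with antiderivative 4*exp(u).
Back in t: F(t) = 4*exp(t**2 + 3).
Then F(1) - F(0) = (4*exp(4)) - (4*exp(3)) = -4*(1 - exp(1))*exp(3).

-4*(1 - exp(1))*exp(3)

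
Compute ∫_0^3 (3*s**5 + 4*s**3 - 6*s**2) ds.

783/2

By the power rule, an antiderivative is F(s) = s**6/2 + s**4 - 2*s**3.
Then F(3) - F(0) = (783/2) - (0) = 783/2.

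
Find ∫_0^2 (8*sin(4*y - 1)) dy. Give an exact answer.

-2*cos(7) + 2*cos(1)

Let u = 4*y - 1, so du = 4 dy. When y = 0, u = -1; when y = 2, u = 7.
The integral becomes 2·∫ sin(u) du from -1 to 7, with antiderivative -2*cos(u).
Back in y: F(y) = -2*cos(4*y - 1).
Then F(2) - F(0) = (-2*cos(7)) - (-2*cos(1)) = -2*cos(7) + 2*cos(1).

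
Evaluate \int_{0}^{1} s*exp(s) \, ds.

1

Integrate by parts once (u = s, dv = exp(s) ds).
An antiderivative is F(s) = (s - 1)*exp(s).
Then F(1) - F(0) = (0) - (-1) = 1.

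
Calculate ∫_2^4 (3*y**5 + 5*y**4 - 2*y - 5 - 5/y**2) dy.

By the power rule, an antiderivative is F(y) = y**6/2 + y**5 - y**2 - 5*y + 5/y.
Then F(4) - F(2) = (12149/4) - (105/2) = 11939/4.

11939/4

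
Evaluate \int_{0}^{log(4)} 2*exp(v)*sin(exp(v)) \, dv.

Let u = exp(v), so du = exp(v) dv. When v = 0, u = 1; when v = log(4), u = 4.
The integral becomes 2·∫ sin(u) du from 1 to 4, with antiderivative -2*cos(u).
Back in v: F(v) = -2*cos(exp(v)).
Then F(log(4)) - F(0) = (-2*cos(4)) - (-2*cos(1)) = 2*cos(1) - 2*cos(4).

2*cos(1) - 2*cos(4)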